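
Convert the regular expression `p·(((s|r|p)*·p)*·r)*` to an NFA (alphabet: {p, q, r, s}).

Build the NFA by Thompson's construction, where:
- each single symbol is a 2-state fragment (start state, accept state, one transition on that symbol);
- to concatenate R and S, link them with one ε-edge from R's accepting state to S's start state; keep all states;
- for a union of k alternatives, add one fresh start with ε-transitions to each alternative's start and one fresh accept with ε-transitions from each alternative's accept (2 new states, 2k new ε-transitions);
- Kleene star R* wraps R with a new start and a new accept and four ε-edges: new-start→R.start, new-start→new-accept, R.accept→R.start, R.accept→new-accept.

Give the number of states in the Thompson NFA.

Per subexpression:
Each of the 6 symbol leaves contributes a 2-state fragment.
  s|r|p — 8 states
  (s|r|p)* — 10 states
  (s|r|p)*·p — 12 states
  ((s|r|p)*·p)* — 14 states
  ((s|r|p)*·p)*·r — 16 states
  (((s|r|p)*·p)*·r)* — 18 states
  p·(((s|r|p)*·p)*·r)* — 20 states

20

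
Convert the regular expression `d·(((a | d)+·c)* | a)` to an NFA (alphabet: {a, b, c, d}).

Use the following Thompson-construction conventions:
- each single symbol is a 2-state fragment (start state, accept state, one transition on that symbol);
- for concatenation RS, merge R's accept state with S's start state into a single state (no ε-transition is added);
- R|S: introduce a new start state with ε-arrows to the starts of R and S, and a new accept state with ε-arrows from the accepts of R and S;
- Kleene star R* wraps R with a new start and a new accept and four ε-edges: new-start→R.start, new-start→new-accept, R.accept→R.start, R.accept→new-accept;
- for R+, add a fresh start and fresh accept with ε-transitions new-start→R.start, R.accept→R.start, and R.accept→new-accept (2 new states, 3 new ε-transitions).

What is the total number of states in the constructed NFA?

Per subexpression:
Each of the 5 symbol leaves contributes a 2-state fragment.
  a | d → 6 states
  (a | d)+ → 8 states
  (a | d)+·c → 9 states
  ((a | d)+·c)* → 11 states
  ((a | d)+·c)* | a → 15 states
  d·(((a | d)+·c)* | a) → 16 states

16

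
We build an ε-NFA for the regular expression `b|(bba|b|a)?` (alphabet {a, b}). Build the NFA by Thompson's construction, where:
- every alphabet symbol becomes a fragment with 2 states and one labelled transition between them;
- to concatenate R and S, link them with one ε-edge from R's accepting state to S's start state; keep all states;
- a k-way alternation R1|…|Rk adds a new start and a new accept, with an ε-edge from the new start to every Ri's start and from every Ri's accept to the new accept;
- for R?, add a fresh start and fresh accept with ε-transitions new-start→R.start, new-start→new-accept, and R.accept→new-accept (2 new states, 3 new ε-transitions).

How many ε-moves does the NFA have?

15

Per subexpression:
Each of the 6 symbol leaves contributes 0 ε-transitions.
  bba → 2 ε-transitions
  bba|b|a → 8 ε-transitions
  (bba|b|a)? → 11 ε-transitions
  b|(bba|b|a)? → 15 ε-transitions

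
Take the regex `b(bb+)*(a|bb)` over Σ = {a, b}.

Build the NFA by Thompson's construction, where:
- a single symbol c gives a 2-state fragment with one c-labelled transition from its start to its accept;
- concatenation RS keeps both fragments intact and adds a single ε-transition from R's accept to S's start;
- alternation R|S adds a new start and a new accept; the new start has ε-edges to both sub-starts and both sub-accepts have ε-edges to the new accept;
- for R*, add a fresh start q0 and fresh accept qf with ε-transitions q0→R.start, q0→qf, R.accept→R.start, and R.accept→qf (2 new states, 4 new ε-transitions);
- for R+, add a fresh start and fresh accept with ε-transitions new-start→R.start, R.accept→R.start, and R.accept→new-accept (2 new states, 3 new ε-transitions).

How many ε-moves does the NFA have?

By structural recursion:
Each of the 6 symbol leaves contributes 0 ε-transitions.
  b+ → 3 ε-transitions
  bb+ → 4 ε-transitions
  (bb+)* → 8 ε-transitions
  bb → 1 ε-transition
  a|bb → 5 ε-transitions
  b(bb+)*(a|bb) → 15 ε-transitions

15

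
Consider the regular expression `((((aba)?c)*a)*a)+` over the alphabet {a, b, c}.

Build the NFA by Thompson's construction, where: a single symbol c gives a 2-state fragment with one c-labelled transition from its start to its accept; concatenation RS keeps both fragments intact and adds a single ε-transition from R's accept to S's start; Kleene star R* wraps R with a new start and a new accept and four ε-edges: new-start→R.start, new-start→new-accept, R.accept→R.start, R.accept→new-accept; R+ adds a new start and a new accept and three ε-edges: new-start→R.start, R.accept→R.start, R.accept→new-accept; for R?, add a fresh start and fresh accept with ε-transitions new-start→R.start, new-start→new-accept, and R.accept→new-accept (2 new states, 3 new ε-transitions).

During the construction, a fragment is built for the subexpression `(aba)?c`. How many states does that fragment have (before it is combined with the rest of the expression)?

Fragment for `(aba)?c`:
Each of the 4 symbol leaves contributes a 2-state fragment.
  aba = 6 states
  (aba)? = 8 states
  (aba)?c = 10 states

10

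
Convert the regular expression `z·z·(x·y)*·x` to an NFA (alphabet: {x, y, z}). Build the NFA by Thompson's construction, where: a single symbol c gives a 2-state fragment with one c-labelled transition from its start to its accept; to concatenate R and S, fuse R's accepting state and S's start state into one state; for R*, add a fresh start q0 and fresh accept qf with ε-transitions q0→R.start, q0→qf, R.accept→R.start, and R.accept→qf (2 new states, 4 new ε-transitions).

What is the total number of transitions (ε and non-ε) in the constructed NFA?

Building bottom-up:
Each of the 5 symbol leaves contributes 1 transition (1 symbol, 0 ε).
  x·y → 2 transitions (2 symbol, 0 ε)
  (x·y)* → 6 transitions (2 symbol, 4 ε)
  z·z·(x·y)*·x → 9 transitions (5 symbol, 4 ε)

9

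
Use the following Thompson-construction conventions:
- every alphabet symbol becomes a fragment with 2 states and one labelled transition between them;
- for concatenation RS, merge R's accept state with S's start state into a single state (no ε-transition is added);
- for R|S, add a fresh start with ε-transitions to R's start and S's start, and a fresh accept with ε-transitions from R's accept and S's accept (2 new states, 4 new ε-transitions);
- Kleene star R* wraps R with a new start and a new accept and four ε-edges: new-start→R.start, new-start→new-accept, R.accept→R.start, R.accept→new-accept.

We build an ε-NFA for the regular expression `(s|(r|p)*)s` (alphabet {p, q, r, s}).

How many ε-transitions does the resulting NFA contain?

Recursing over subexpressions:
Each of the 4 symbol leaves contributes 0 ε-transitions.
  r|p — 4 ε-transitions
  (r|p)* — 8 ε-transitions
  s|(r|p)* — 12 ε-transitions
  (s|(r|p)*)s — 12 ε-transitions

12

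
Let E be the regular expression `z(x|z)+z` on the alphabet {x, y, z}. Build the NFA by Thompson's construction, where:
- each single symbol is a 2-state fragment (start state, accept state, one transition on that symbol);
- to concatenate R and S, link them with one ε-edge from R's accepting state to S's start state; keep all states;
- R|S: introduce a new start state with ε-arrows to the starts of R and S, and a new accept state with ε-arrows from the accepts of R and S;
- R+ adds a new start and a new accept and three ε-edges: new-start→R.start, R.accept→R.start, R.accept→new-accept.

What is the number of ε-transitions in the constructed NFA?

Per subexpression:
Each of the 4 symbol leaves contributes 0 ε-transitions.
  x|z : 4 ε-transitions
  (x|z)+ : 7 ε-transitions
  z(x|z)+z : 9 ε-transitions

9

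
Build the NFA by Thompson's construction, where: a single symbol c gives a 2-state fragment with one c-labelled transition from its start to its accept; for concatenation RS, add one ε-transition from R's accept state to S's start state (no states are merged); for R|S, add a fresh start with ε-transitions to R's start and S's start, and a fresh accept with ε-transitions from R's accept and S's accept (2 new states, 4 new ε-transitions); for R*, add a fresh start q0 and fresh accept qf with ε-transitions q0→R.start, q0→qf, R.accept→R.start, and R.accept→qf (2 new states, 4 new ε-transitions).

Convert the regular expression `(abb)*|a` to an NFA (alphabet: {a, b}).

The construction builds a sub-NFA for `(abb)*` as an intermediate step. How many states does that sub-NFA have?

Fragment for `(abb)*`:
Each of the 3 symbol leaves contributes a 2-state fragment.
  abb : 6 states
  (abb)* : 8 states

8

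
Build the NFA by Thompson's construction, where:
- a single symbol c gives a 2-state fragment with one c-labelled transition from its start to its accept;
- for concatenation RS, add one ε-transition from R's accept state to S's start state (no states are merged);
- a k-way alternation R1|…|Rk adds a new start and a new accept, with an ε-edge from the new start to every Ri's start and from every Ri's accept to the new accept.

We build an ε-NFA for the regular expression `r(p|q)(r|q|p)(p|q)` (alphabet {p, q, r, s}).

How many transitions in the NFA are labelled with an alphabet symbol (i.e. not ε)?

By structural recursion:
Each of the 8 symbol leaves contributes exactly 1 symbol transition.
  p|q = 2 symbol transitions
  r|q|p = 3 symbol transitions
  p|q = 2 symbol transitions
  r(p|q)(r|q|p)(p|q) = 8 symbol transitions

8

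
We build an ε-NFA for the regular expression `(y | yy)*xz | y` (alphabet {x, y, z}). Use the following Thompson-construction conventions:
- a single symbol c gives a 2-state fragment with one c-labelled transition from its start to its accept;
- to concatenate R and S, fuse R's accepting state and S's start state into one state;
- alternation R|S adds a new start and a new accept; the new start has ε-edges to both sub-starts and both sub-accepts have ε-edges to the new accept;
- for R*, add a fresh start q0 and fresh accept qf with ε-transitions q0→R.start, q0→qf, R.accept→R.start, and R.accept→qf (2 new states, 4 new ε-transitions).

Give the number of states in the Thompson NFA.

Building bottom-up:
Each of the 6 symbol leaves contributes a 2-state fragment.
  yy = 3 states
  y | yy = 7 states
  (y | yy)* = 9 states
  (y | yy)*xz = 11 states
  (y | yy)*xz | y = 15 states

15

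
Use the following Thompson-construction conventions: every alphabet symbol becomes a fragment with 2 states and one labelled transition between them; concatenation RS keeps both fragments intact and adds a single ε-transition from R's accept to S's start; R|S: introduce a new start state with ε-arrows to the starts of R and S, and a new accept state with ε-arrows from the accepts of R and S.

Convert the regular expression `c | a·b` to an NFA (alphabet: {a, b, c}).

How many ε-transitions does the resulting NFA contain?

5

Recursing over subexpressions:
Each of the 3 symbol leaves contributes 0 ε-transitions.
  a·b = 1 ε-transition
  c | a·b = 5 ε-transitions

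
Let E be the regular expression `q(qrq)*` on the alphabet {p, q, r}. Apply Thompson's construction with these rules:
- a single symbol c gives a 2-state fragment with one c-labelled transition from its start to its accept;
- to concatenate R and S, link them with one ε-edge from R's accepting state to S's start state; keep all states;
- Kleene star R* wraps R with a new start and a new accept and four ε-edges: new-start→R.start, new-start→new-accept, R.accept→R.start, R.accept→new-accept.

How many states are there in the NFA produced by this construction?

By structural recursion:
Each of the 4 symbol leaves contributes a 2-state fragment.
  qrq → 6 states
  (qrq)* → 8 states
  q(qrq)* → 10 states

10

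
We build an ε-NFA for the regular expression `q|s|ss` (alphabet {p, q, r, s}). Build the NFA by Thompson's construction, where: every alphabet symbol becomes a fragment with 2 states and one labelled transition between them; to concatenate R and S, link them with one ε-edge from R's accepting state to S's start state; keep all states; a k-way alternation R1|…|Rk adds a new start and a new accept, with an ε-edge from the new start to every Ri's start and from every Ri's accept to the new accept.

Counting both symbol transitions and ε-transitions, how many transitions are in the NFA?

Bottom-up over the parse tree:
Each of the 4 symbol leaves contributes 1 transition (1 symbol, 0 ε).
  ss : 3 transitions (2 symbol, 1 ε)
  q|s|ss : 11 transitions (4 symbol, 7 ε)

11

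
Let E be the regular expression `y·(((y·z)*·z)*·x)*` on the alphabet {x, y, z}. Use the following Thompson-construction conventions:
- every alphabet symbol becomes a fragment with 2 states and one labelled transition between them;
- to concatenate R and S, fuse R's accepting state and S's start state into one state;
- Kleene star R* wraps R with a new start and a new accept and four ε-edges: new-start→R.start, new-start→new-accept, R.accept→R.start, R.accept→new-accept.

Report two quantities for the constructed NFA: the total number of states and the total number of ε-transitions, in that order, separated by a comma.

12, 12

By structural recursion:
Each of the 5 symbol leaves contributes 2 states and 0 ε-transitions.
  y·z = 3 states, 0 ε-transitions
  (y·z)* = 5 states, 4 ε-transitions
  (y·z)*·z = 6 states, 4 ε-transitions
  ((y·z)*·z)* = 8 states, 8 ε-transitions
  ((y·z)*·z)*·x = 9 states, 8 ε-transitions
  (((y·z)*·z)*·x)* = 11 states, 12 ε-transitions
  y·(((y·z)*·z)*·x)* = 12 states, 12 ε-transitions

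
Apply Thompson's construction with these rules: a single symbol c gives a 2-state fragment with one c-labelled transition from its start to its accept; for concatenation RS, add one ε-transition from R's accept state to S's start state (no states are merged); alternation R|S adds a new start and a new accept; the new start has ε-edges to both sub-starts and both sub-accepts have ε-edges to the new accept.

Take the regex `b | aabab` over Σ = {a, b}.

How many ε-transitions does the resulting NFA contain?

By structural recursion:
Each of the 6 symbol leaves contributes 0 ε-transitions.
  aabab = 4 ε-transitions
  b | aabab = 8 ε-transitions

8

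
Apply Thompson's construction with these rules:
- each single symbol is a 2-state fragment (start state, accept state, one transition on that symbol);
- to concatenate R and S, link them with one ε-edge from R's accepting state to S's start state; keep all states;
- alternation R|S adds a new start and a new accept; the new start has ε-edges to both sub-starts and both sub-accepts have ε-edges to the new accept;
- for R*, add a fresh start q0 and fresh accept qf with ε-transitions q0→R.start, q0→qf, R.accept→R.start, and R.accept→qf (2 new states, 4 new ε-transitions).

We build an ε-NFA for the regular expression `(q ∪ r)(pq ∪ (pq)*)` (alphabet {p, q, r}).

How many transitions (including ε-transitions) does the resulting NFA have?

21

Building bottom-up:
Each of the 6 symbol leaves contributes 1 transition (1 symbol, 0 ε).
  q ∪ r : 6 transitions (2 symbol, 4 ε)
  pq : 3 transitions (2 symbol, 1 ε)
  pq : 3 transitions (2 symbol, 1 ε)
  (pq)* : 7 transitions (2 symbol, 5 ε)
  pq ∪ (pq)* : 14 transitions (4 symbol, 10 ε)
  (q ∪ r)(pq ∪ (pq)*) : 21 transitions (6 symbol, 15 ε)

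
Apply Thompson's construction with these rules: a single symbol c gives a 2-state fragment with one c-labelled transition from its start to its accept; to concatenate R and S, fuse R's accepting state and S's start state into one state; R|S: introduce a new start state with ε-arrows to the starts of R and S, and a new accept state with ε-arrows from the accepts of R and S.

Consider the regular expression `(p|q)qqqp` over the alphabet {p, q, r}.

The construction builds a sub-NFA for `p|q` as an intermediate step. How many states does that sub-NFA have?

6

Fragment for `p|q`:
Each of the 2 symbol leaves contributes a 2-state fragment.
  p|q = 6 states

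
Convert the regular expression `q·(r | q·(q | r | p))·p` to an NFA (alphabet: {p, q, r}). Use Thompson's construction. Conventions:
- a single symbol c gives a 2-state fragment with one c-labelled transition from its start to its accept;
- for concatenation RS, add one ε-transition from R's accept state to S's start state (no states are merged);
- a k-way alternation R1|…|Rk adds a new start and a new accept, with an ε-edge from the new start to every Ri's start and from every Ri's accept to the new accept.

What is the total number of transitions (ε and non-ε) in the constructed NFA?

20

Building bottom-up:
Each of the 7 symbol leaves contributes 1 transition (1 symbol, 0 ε).
  q | r | p = 9 transitions (3 symbol, 6 ε)
  q·(q | r | p) = 11 transitions (4 symbol, 7 ε)
  r | q·(q | r | p) = 16 transitions (5 symbol, 11 ε)
  q·(r | q·(q | r | p))·p = 20 transitions (7 symbol, 13 ε)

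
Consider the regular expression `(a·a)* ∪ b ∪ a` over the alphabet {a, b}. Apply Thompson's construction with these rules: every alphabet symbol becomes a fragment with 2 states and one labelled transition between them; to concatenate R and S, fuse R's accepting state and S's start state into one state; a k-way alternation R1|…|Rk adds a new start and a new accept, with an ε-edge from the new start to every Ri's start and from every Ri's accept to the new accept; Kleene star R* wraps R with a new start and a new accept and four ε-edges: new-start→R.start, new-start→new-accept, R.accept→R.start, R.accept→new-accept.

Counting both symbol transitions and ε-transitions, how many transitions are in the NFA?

14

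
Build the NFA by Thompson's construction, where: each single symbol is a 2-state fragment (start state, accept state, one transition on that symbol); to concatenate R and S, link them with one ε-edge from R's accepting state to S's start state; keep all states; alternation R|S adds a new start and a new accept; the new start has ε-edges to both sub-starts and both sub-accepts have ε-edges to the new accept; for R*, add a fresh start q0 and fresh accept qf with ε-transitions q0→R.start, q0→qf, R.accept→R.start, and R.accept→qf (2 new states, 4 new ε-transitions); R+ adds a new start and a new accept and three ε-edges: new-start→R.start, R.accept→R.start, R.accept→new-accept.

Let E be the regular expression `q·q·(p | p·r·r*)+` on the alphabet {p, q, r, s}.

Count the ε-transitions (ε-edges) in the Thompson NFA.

15

Per subexpression:
Each of the 6 symbol leaves contributes 0 ε-transitions.
  r* — 4 ε-transitions
  p·r·r* — 6 ε-transitions
  p | p·r·r* — 10 ε-transitions
  (p | p·r·r*)+ — 13 ε-transitions
  q·q·(p | p·r·r*)+ — 15 ε-transitions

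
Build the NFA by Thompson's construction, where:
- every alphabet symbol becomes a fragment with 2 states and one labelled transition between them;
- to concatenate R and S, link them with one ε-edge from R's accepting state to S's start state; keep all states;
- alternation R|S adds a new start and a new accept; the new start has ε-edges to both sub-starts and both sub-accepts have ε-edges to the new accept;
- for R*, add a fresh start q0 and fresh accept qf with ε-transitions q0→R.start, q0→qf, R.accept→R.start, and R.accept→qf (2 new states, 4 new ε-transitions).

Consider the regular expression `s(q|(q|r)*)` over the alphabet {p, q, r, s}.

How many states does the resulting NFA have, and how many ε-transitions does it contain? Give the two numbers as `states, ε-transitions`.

By structural recursion:
Each of the 4 symbol leaves contributes 2 states and 0 ε-transitions.
  q|r → 6 states, 4 ε-transitions
  (q|r)* → 8 states, 8 ε-transitions
  q|(q|r)* → 12 states, 12 ε-transitions
  s(q|(q|r)*) → 14 states, 13 ε-transitions

14, 13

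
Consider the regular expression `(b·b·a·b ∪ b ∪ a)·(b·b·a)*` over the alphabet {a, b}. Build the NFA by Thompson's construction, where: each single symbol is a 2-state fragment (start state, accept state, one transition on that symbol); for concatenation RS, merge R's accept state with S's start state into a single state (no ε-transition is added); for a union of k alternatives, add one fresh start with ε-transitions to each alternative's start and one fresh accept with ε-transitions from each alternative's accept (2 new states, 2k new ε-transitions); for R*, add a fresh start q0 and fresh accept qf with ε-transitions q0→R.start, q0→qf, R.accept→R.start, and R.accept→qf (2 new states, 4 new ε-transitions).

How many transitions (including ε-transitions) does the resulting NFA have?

19

Per subexpression:
Each of the 9 symbol leaves contributes 1 transition (1 symbol, 0 ε).
  b·b·a·b = 4 transitions (4 symbol, 0 ε)
  b·b·a·b ∪ b ∪ a = 12 transitions (6 symbol, 6 ε)
  b·b·a = 3 transitions (3 symbol, 0 ε)
  (b·b·a)* = 7 transitions (3 symbol, 4 ε)
  (b·b·a·b ∪ b ∪ a)·(b·b·a)* = 19 transitions (9 symbol, 10 ε)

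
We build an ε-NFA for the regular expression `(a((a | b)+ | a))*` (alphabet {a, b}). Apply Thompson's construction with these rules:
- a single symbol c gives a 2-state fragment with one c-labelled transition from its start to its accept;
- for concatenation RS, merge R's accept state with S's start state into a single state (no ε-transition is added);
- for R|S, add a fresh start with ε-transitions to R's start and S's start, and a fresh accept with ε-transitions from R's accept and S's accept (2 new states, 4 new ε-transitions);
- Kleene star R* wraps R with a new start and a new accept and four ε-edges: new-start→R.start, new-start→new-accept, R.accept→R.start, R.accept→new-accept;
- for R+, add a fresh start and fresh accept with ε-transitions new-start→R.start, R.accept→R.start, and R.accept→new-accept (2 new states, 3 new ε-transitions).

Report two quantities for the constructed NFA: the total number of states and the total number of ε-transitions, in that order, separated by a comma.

By structural recursion:
Each of the 4 symbol leaves contributes 2 states and 0 ε-transitions.
  a | b : 6 states, 4 ε-transitions
  (a | b)+ : 8 states, 7 ε-transitions
  (a | b)+ | a : 12 states, 11 ε-transitions
  a((a | b)+ | a) : 13 states, 11 ε-transitions
  (a((a | b)+ | a))* : 15 states, 15 ε-transitions

15, 15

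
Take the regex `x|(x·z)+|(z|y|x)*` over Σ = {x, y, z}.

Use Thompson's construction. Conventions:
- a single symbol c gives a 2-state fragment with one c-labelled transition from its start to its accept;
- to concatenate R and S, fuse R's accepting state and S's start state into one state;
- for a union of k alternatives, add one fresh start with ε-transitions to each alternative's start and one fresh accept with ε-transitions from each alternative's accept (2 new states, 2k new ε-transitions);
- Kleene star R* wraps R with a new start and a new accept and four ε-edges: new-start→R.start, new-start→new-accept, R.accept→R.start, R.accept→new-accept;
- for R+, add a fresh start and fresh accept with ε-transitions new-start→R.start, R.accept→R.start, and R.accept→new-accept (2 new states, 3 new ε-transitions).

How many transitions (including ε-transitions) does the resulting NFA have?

Bottom-up over the parse tree:
Each of the 6 symbol leaves contributes 1 transition (1 symbol, 0 ε).
  x·z = 2 transitions (2 symbol, 0 ε)
  (x·z)+ = 5 transitions (2 symbol, 3 ε)
  z|y|x = 9 transitions (3 symbol, 6 ε)
  (z|y|x)* = 13 transitions (3 symbol, 10 ε)
  x|(x·z)+|(z|y|x)* = 25 transitions (6 symbol, 19 ε)

25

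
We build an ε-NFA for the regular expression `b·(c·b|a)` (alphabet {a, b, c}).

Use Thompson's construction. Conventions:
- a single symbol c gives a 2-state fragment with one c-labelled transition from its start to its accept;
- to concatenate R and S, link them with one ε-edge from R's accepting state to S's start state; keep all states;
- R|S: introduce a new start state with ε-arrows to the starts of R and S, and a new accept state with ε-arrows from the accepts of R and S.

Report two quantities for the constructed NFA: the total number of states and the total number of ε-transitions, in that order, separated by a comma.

10, 6

By structural recursion:
Each of the 4 symbol leaves contributes 2 states and 0 ε-transitions.
  c·b → 4 states, 1 ε-transition
  c·b|a → 8 states, 5 ε-transitions
  b·(c·b|a) → 10 states, 6 ε-transitions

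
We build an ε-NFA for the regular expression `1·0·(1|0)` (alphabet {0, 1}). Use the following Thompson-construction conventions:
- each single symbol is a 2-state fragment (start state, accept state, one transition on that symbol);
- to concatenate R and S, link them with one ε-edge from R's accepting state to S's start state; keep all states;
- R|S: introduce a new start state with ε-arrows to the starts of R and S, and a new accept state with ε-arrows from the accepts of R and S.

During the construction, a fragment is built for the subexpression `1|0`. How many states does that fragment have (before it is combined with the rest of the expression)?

Fragment for `1|0`:
Each of the 2 symbol leaves contributes a 2-state fragment.
  1|0 = 6 states

6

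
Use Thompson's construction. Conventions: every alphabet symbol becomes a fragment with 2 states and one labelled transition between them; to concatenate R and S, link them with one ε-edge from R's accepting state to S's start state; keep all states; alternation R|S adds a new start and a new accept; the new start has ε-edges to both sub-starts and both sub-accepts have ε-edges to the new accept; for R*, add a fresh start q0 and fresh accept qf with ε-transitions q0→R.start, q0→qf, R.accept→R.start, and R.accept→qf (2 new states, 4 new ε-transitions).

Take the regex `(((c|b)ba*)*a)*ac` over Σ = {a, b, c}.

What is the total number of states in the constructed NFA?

22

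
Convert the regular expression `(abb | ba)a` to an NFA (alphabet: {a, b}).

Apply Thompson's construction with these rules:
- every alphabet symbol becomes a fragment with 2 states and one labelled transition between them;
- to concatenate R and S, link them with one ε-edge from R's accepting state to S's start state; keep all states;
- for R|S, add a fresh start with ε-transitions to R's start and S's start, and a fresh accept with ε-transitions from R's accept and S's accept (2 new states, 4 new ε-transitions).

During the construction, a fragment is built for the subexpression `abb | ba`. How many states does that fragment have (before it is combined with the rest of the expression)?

Fragment for `abb | ba`:
Each of the 5 symbol leaves contributes a 2-state fragment.
  abb = 6 states
  ba = 4 states
  abb | ba = 12 states

12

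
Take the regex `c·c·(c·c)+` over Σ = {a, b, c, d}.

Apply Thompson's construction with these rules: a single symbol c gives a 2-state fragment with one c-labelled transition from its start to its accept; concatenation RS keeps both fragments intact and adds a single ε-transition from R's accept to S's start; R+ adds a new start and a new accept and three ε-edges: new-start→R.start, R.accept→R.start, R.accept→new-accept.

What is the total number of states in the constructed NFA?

10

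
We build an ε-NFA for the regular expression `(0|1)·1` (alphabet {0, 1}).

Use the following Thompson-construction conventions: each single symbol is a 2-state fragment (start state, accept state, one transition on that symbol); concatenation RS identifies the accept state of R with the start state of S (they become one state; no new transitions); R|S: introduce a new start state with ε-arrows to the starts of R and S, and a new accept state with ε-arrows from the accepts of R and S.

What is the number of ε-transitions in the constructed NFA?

4

Recursing over subexpressions:
Each of the 3 symbol leaves contributes 0 ε-transitions.
  0|1 : 4 ε-transitions
  (0|1)·1 : 4 ε-transitions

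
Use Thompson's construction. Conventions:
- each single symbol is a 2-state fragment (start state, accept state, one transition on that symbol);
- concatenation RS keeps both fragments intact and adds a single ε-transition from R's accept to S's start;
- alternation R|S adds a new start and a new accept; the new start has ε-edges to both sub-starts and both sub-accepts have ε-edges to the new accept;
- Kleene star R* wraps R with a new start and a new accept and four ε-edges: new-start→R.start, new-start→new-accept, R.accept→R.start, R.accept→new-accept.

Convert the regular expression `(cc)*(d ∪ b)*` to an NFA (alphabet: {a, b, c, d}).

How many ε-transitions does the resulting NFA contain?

Per subexpression:
Each of the 4 symbol leaves contributes 0 ε-transitions.
  cc = 1 ε-transition
  (cc)* = 5 ε-transitions
  d ∪ b = 4 ε-transitions
  (d ∪ b)* = 8 ε-transitions
  (cc)*(d ∪ b)* = 14 ε-transitions

14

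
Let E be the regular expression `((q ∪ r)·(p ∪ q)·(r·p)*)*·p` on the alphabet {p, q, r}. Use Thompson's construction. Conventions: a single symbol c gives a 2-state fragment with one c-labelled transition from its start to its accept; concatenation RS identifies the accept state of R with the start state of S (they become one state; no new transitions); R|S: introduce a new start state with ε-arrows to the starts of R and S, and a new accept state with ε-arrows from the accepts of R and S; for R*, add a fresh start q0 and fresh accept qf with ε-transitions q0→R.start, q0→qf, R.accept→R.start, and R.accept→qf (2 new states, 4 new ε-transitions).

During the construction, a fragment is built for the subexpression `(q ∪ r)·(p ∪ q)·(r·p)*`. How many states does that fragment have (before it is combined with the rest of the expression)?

15

Fragment for `(q ∪ r)·(p ∪ q)·(r·p)*`:
Each of the 6 symbol leaves contributes a 2-state fragment.
  q ∪ r = 6 states
  p ∪ q = 6 states
  r·p = 3 states
  (r·p)* = 5 states
  (q ∪ r)·(p ∪ q)·(r·p)* = 15 states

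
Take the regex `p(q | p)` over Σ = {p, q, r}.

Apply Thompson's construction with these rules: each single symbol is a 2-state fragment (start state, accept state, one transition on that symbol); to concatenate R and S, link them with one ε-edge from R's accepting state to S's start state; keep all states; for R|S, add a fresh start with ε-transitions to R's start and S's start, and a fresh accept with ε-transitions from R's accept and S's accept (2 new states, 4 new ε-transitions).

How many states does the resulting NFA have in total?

Bottom-up over the parse tree:
Each of the 3 symbol leaves contributes a 2-state fragment.
  q | p = 6 states
  p(q | p) = 8 states

8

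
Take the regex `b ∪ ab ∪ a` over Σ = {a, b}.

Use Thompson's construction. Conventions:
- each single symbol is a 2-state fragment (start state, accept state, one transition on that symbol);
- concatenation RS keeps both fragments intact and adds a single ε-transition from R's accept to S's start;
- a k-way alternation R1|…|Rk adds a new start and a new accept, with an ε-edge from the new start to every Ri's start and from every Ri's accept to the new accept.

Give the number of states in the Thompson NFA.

10

Building bottom-up:
Each of the 4 symbol leaves contributes a 2-state fragment.
  ab → 4 states
  b ∪ ab ∪ a → 10 states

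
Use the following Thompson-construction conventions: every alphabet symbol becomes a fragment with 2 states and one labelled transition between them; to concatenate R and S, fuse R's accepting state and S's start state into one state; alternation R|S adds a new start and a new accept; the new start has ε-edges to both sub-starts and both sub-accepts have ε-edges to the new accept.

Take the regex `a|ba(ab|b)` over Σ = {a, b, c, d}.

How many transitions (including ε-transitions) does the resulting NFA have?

14

Building bottom-up:
Each of the 6 symbol leaves contributes 1 transition (1 symbol, 0 ε).
  ab → 2 transitions (2 symbol, 0 ε)
  ab|b → 7 transitions (3 symbol, 4 ε)
  ba(ab|b) → 9 transitions (5 symbol, 4 ε)
  a|ba(ab|b) → 14 transitions (6 symbol, 8 ε)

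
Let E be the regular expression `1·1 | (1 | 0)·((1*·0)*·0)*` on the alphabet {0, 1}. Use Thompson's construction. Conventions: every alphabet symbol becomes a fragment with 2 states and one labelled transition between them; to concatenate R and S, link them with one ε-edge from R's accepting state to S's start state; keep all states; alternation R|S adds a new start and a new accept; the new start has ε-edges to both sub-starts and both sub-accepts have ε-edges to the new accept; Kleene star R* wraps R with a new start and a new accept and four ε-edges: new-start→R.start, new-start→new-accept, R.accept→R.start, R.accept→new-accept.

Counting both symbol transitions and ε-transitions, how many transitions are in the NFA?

Per subexpression:
Each of the 7 symbol leaves contributes 1 transition (1 symbol, 0 ε).
  1·1 → 3 transitions (2 symbol, 1 ε)
  1 | 0 → 6 transitions (2 symbol, 4 ε)
  1* → 5 transitions (1 symbol, 4 ε)
  1*·0 → 7 transitions (2 symbol, 5 ε)
  (1*·0)* → 11 transitions (2 symbol, 9 ε)
  (1*·0)*·0 → 13 transitions (3 symbol, 10 ε)
  ((1*·0)*·0)* → 17 transitions (3 symbol, 14 ε)
  (1 | 0)·((1*·0)*·0)* → 24 transitions (5 symbol, 19 ε)
  1·1 | (1 | 0)·((1*·0)*·0)* → 31 transitions (7 symbol, 24 ε)

31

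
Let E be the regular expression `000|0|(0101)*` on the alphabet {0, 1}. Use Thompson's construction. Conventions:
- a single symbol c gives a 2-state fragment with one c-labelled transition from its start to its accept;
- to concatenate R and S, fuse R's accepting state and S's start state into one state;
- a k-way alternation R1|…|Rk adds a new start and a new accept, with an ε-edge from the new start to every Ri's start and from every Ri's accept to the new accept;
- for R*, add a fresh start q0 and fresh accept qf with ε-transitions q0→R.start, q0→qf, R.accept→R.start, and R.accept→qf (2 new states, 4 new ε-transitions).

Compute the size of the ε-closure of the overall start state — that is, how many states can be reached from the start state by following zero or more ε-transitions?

7

Let C(F) = |ε-closure(F.start)| within fragment F, and note whether F accepts ε. Symbol fragments have C = 1 and do not accept ε. Then:
  000 → |closure| equals the left operand's closure size = 1 (its accept is not ε-reachable, so the closure stops there)
  0101 → |closure| equals the left operand's closure size = 1 (its accept is not ε-reachable, so the closure stops there)
  (0101)* → |closure| = 1 (new start) + 1 (body) + 1 (new accept) = 3
  000|0|(0101)* → new start ε-reaches every alternative's start; at least one alternative accepts ε, so the union's new accept is reached too: |closure| = 1 + 1 + 1 + 3 + 1 = 7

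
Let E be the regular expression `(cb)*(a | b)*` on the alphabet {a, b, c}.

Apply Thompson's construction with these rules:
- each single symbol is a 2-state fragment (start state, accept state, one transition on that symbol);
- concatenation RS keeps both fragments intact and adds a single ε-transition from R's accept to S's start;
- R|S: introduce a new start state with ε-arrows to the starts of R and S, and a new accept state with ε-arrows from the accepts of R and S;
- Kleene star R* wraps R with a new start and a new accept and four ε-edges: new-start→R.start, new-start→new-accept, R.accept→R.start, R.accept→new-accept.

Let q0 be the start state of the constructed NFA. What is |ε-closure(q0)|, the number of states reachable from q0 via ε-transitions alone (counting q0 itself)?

Compute the ε-closure size of each fragment's start state recursively; a symbol fragment's start has no outgoing ε-edge, so its closure is just itself (size 1).
  cb — C equals the left operand's closure size = 1 (its accept is not ε-reachable, so the closure stops there)
  (cb)* — new start has ε-edges to the inner start and to the new accept, so C = 2 + 1 = 3
  a | b — C = 1 + 1 + 1 = 3 (the new accept is not ε-reachable since no branch accepts ε)
  (a | b)* — C = 1 (new start) + 3 (body) + 1 (new accept) = 5
  (cb)*(a | b)* — the left operand accepts ε, so the closure extends into the next operand (via the concat ε-link); C = 3 + 5 = 8

8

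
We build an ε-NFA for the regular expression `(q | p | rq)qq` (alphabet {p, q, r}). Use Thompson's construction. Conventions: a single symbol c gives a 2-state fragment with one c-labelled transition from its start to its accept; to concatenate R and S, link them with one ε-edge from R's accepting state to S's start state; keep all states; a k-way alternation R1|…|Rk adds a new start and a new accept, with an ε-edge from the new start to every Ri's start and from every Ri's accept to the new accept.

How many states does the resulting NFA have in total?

14

By structural recursion:
Each of the 6 symbol leaves contributes a 2-state fragment.
  rq : 4 states
  q | p | rq : 10 states
  (q | p | rq)qq : 14 states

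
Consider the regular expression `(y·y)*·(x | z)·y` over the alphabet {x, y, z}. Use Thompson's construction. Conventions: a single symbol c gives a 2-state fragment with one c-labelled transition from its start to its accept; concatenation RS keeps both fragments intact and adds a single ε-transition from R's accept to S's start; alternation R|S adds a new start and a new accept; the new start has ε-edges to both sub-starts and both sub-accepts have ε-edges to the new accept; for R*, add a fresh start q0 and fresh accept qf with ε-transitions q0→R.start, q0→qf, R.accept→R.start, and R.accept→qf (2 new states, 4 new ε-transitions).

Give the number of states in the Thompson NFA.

14

By structural recursion:
Each of the 5 symbol leaves contributes a 2-state fragment.
  y·y — 4 states
  (y·y)* — 6 states
  x | z — 6 states
  (y·y)*·(x | z)·y — 14 states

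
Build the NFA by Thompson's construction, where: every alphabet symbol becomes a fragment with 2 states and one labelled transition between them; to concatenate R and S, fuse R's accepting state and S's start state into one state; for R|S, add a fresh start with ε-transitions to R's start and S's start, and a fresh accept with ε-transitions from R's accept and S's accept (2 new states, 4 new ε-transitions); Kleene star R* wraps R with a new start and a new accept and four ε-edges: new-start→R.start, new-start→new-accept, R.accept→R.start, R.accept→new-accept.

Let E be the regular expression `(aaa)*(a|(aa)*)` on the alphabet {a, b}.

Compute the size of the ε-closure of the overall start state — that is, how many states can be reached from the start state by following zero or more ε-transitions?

8

Let C(F) = |ε-closure(F.start)| within fragment F, and note whether F accepts ε. Symbol fragments have C = 1 and do not accept ε. Then:
  aaa : same as the first factor's closure: C = 1
  (aaa)* : new start has ε-edges to the inner start and to the new accept, so C = 2 + 1 = 3
  aa : C equals the left operand's closure size = 1 (its accept is not ε-reachable, so the closure stops there)
  (aa)* : C = 1 (new start) + 1 (body) + 1 (new accept) = 3
  a|(aa)* : C = 1 (new start) + (1 + 3) + 1 (new accept, since some branch ε-reaches its own accept) = 6
  (aaa)*(a|(aa)*) : C = 3 + (6−1) = 8 (closure spills across the concat boundary because the left factor accepts ε)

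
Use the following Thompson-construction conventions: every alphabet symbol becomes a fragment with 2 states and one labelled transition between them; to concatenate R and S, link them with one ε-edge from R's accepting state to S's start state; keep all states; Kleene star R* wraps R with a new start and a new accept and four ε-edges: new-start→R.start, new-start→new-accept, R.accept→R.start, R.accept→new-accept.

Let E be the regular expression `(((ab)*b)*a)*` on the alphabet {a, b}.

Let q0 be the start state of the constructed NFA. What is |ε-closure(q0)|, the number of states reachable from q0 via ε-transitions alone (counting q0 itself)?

9

Work bottom-up. For each fragment F, track |ε-closure(F.start)| and whether F's accept lies in that closure (i.e. whether F accepts ε). A single-symbol fragment has closure size 1 and does not accept ε.
  ab — same as the first factor's closure: |ε-closure| = 1
  (ab)* — |ε-closure| = 1 (new start) + 1 (body) + 1 (new accept) = 3
  (ab)*b — the left operand accepts ε, so the closure extends into the next operand (via the concat ε-link); |ε-closure| = 3 + 1 = 4
  ((ab)*b)* — new start has ε-edges to the inner start and to the new accept, so |ε-closure| = 2 + 4 = 6
  ((ab)*b)*a — |ε-closure| = 6 + 1 = 7 (closure spills across the concat boundary because the left factor accepts ε)
  (((ab)*b)*a)* — the star's fresh start ε-reaches both the body's start and the fresh accept: |ε-closure| = 2 + 7 = 9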